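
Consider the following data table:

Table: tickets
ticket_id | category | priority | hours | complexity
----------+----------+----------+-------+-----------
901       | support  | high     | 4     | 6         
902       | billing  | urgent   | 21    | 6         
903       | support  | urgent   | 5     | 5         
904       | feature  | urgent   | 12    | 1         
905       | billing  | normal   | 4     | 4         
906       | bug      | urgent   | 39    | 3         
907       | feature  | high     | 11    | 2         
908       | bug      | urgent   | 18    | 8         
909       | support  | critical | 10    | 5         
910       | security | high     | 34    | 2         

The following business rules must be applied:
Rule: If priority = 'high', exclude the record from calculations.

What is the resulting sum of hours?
109

Step 1: Identify records where priority = 'high'
Step 2: The excluded records sum to 49
Step 3: Original total hours = 158
Step 4: Remaining total = 158 - 49 = 109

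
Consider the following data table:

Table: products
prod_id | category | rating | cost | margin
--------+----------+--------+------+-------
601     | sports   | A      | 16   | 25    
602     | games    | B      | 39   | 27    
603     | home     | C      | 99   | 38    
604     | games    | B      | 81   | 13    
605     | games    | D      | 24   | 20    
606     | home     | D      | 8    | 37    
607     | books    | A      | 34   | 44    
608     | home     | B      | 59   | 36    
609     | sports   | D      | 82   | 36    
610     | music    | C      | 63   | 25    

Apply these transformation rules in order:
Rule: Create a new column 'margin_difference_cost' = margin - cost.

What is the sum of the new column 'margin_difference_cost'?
-204

Step 1: For each record, compute margin - cost
Example calculations:
  25 - 16 = 9
  27 - 39 = -12
  38 - 99 = -61
  ...
Step 2: Sum all derived values
Step 3: Total = -204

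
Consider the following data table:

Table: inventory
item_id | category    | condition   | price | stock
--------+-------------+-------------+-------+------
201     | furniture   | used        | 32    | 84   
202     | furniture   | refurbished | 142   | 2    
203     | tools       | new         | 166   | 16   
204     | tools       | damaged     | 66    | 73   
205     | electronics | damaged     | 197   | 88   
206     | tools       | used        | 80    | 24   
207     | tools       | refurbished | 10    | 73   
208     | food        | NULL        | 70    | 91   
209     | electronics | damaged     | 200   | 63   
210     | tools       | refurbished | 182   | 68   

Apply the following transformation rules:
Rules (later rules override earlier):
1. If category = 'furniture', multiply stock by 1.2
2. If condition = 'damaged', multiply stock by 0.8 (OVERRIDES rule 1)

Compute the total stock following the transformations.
554.4

Step 1: Rule 2 takes priority for records with condition = 'damaged'
  - 3 records: 224 × 0.8 = 179.2
Step 2: Rule 1 applies to remaining records with category = 'furniture'
  - 2 records: 86 × 1.2 = 103.2
Step 3: Other records unchanged: 272
Step 4: Final sum = 179.2 + 103.2 + 272 = 554.4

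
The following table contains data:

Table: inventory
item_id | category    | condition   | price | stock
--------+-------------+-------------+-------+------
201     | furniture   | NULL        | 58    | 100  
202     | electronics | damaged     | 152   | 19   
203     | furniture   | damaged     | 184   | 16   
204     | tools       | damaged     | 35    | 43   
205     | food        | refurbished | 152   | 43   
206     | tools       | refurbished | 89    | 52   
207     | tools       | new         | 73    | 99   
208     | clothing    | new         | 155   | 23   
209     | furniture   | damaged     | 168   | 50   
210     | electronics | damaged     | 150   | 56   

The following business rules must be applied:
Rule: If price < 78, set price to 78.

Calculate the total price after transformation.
1284

Step 1: 3 records have price < 78
Step 2: These records originally summed to 166
Step 3: After setting to minimum: 3 × 78 = 234
Step 4: Unaffected records sum: 1050
Step 5: Final sum = 234 + 1050 = 1284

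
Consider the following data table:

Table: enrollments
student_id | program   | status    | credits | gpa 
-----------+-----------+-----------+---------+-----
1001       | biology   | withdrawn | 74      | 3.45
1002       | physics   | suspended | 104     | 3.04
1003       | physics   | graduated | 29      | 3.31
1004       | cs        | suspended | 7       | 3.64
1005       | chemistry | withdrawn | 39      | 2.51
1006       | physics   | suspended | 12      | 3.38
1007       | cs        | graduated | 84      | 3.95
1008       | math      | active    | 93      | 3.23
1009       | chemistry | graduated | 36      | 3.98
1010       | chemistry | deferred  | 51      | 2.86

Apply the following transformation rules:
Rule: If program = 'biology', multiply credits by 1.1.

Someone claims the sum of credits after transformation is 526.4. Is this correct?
No, the correct result is 536.4.

Step 1: Calculate the correct sum after transformation
Step 2: Apply multiplier 1.1 to records where program = 'biology'
Step 3: Correct result = 536.4
Step 4: Claimed result = 526.4
Step 5: 536.4 ≠ 526.4
Conclusion: The claimed result is incorrect. The correct answer is 536.4.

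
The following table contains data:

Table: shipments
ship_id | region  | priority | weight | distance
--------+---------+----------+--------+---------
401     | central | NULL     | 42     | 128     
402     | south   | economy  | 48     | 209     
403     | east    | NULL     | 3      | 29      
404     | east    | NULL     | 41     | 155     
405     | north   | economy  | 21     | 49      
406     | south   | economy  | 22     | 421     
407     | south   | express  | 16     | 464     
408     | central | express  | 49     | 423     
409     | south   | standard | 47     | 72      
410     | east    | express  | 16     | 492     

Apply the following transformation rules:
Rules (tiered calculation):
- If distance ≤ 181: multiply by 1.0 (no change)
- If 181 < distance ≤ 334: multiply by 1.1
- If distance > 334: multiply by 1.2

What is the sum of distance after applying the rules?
2822.9

Step 1: Tier 1 (distance ≤ 181): 5 records, sum = 433 × 1.0 = 433.0
Step 2: Tier 2 (181 < distance ≤ 334): 1 records, sum = 209 × 1.1 = 229.9
Step 3: Tier 3 (distance > 334): 4 records, sum = 1800 × 1.2 = 2160.0
Step 4: Final sum = 433.0 + 229.9 + 2160.0 = 2822.9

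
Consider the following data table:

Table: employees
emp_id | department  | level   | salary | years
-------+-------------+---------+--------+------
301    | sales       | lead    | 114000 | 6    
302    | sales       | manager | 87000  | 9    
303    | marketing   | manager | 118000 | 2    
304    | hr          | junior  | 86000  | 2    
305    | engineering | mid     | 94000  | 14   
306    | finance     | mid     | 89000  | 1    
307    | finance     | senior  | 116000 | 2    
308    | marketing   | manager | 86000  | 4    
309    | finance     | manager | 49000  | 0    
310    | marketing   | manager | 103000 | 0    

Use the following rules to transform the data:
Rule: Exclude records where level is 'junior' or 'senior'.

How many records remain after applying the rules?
8

Step 1: Count records to exclude
  - 1 (junior) + 1 (senior) = 2 records
Step 2: Total records: 10
Step 3: Remaining = 10 - 2 = 8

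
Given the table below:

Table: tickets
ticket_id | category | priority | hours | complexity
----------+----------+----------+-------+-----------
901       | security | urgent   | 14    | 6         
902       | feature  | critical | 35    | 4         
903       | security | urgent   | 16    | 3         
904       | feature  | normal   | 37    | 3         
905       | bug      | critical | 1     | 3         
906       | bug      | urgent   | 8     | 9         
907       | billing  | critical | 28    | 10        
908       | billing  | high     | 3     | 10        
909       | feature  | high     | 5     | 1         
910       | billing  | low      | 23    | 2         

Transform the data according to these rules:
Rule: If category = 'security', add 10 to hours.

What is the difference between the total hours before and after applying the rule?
20

Step 1: Original sum of hours = 170
Step 2: 2 records have category = 'security'
Step 3: Each affected record changes by 10
Step 4: Total change = 2 × 10 = 20
Step 5: New sum = 170 + 20 = 190
Step 6: Difference = |190 - 170| = 20
        (Sum increased by 20)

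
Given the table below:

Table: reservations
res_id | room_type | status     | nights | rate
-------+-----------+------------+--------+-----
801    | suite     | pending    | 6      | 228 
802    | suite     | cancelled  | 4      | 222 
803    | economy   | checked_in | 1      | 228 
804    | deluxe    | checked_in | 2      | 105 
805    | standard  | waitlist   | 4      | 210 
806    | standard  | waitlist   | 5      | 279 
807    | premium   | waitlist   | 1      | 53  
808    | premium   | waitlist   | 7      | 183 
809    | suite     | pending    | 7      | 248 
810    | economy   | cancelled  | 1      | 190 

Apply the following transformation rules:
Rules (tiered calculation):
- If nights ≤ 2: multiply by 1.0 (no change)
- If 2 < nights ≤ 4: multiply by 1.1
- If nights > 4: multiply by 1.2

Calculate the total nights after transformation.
43.8

Step 1: Tier 1 (nights ≤ 2): 4 records, sum = 5 × 1.0 = 5.0
Step 2: Tier 2 (2 < nights ≤ 4): 2 records, sum = 8 × 1.1 = 8.8
Step 3: Tier 3 (nights > 4): 4 records, sum = 25 × 1.2 = 30.0
Step 4: Final sum = 5.0 + 8.8 + 30.0 = 43.8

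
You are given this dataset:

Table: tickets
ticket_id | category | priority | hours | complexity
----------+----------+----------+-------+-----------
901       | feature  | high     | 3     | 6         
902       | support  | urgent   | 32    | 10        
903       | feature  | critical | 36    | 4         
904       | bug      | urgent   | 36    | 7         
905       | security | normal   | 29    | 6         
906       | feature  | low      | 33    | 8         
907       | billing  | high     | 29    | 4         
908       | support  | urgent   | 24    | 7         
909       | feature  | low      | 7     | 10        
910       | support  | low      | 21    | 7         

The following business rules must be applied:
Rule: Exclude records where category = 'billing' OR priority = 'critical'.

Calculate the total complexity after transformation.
61

Step 1: Find records where category = 'billing' OR priority = 'critical'
Step 2: 2 records match, summing to 8
Step 3: Original sum: 69
Step 4: Remaining sum = 69 - 8 = 61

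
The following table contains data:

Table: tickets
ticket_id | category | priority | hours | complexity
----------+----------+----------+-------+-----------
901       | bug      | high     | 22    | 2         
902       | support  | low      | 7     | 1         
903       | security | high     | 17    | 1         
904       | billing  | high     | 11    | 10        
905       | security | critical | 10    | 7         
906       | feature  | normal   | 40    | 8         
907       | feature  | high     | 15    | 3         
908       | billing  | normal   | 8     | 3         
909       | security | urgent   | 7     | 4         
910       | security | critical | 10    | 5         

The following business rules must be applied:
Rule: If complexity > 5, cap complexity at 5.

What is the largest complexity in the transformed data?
5

Step 1: Original maximum complexity = 10
Step 2: Apply cap at 5
Step 3: 3 records had complexity > 5 and were capped
Step 4: Maximum after transformation = 5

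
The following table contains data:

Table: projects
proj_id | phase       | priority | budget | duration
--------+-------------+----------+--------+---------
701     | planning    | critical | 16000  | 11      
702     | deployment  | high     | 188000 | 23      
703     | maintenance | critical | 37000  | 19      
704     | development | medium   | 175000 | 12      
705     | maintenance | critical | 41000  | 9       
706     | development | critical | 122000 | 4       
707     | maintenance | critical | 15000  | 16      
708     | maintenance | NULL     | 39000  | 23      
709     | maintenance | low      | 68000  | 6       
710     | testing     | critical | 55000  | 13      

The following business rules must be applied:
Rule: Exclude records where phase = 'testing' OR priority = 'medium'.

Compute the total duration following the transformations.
111

Step 1: Find records where phase = 'testing' OR priority = 'medium'
Step 2: 2 records match, summing to 25
Step 3: Original sum: 136
Step 4: Remaining sum = 136 - 25 = 111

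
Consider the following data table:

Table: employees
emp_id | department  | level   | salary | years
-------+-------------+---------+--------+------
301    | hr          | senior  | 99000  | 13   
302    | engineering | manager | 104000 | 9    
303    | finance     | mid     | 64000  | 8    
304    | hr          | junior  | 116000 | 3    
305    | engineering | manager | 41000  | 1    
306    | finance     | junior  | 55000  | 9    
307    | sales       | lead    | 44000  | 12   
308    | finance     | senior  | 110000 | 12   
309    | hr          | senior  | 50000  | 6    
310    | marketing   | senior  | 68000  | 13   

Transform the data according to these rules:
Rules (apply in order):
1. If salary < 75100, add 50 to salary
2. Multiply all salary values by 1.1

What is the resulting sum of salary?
826430.0

Step 1: Apply Rule 1 - Add 50 to records with salary < 75100
  - 6 records affected: 322000 + (6 × 50) = 322300
  - Unaffected records: 429000
  - Sum after Rule 1: 751300
Step 2: Apply Rule 2 - Multiply all by 1.1
  - 751300 × 1.1 = 826430.0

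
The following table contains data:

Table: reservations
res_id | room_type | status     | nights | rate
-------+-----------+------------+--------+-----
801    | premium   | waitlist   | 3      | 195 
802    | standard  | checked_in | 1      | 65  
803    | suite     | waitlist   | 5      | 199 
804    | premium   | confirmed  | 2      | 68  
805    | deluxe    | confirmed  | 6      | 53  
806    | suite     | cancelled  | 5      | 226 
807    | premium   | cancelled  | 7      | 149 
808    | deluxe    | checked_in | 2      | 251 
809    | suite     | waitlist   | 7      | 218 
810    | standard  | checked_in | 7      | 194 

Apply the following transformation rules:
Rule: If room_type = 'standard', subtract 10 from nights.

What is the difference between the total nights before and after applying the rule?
20

Step 1: Original sum of nights = 45
Step 2: 2 records have room_type = 'standard'
Step 3: Each affected record changes by -10
Step 4: Total change = 2 × -10 = -20
Step 5: New sum = 45 + -20 = 25
Step 6: Difference = |25 - 45| = 20
        (Sum decreased by 20)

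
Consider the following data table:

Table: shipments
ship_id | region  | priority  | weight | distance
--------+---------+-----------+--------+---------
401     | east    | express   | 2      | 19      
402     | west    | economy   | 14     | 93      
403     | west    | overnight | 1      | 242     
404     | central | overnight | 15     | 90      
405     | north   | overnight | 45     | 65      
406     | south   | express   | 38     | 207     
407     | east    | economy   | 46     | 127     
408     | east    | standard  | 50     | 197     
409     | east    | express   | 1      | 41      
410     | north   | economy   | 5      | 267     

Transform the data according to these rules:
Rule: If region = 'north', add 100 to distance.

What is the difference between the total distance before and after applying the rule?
200

Step 1: Original sum of distance = 1348
Step 2: 2 records have region = 'north'
Step 3: Each affected record changes by 100
Step 4: Total change = 2 × 100 = 200
Step 5: New sum = 1348 + 200 = 1548
Step 6: Difference = |1548 - 1348| = 200
        (Sum increased by 200)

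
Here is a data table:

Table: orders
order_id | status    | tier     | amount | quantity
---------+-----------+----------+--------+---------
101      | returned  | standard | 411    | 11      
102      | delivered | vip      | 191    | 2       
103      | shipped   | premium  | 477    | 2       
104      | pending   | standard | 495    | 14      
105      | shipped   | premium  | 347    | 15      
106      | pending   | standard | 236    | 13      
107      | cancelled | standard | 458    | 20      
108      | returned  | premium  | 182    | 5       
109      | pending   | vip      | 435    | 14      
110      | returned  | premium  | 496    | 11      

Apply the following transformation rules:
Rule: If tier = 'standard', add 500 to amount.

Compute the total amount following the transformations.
5728

Step 1: Count records where tier = 'standard': 4
Step 2: Total bonus added: 4 × 500 = 2000
Step 3: Original sum of amount: 3728
Step 4: Final sum = 3728 + 2000 = 5728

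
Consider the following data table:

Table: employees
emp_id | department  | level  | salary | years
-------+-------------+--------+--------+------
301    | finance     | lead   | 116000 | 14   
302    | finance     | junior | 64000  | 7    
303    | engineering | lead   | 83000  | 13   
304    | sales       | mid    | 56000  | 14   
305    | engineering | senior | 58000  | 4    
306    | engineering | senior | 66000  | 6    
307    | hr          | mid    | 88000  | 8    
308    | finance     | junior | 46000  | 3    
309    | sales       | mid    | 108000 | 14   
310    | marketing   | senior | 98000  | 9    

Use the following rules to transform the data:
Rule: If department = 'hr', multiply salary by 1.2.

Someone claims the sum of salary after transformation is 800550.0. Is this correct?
No, the correct result is 800600.0.

Step 1: Calculate the correct sum after transformation
Step 2: Apply multiplier 1.2 to records where department = 'hr'
Step 3: Correct result = 800600.0
Step 4: Claimed result = 800550.0
Step 5: 800600.0 ≠ 800550.0
Conclusion: The claimed result is incorrect. The correct answer is 800600.0.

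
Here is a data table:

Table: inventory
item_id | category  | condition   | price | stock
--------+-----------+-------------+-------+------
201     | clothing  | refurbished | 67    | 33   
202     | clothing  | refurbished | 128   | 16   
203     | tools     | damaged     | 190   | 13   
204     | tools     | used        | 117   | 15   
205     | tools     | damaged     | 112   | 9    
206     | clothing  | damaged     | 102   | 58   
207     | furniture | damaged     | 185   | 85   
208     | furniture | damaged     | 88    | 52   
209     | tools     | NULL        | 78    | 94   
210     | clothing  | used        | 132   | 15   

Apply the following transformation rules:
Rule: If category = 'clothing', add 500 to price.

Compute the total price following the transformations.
3199

Step 1: Count records where category = 'clothing': 4
Step 2: Total bonus added: 4 × 500 = 2000
Step 3: Original sum of price: 1199
Step 4: Final sum = 1199 + 2000 = 3199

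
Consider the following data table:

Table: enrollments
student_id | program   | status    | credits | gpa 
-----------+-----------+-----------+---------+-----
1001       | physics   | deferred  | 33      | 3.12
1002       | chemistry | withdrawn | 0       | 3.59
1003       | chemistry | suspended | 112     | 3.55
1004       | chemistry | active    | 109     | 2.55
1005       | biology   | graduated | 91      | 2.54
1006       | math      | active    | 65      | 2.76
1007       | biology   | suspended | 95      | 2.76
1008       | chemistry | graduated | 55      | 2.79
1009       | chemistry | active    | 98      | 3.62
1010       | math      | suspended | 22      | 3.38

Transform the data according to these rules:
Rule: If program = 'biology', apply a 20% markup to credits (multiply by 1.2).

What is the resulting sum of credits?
717.2

Step 1: Records with program = 'biology' have total credits = 186
Step 2: Apply multiplier: 186 × 1.2 = 223.2
Step 3: Other records total: 494
Step 4: Final sum = 223.2 + 494 = 717.2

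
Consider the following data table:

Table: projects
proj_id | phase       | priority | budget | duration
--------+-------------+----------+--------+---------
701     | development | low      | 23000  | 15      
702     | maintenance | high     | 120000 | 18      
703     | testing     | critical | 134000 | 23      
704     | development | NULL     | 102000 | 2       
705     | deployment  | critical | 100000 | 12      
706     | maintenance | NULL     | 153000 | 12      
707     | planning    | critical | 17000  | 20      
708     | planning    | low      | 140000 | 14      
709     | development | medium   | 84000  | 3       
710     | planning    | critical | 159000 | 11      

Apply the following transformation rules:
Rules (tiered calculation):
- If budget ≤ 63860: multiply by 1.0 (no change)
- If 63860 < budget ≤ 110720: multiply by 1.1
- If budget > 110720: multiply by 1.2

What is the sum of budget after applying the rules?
1201800.0

Step 1: Tier 1 (budget ≤ 63860): 2 records, sum = 40000 × 1.0 = 40000.0
Step 2: Tier 2 (63860 < budget ≤ 110720): 3 records, sum = 286000 × 1.1 = 314600.0
Step 3: Tier 3 (budget > 110720): 5 records, sum = 706000 × 1.2 = 847200.0
Step 4: Final sum = 40000.0 + 314600.0 + 847200.0 = 1201800.0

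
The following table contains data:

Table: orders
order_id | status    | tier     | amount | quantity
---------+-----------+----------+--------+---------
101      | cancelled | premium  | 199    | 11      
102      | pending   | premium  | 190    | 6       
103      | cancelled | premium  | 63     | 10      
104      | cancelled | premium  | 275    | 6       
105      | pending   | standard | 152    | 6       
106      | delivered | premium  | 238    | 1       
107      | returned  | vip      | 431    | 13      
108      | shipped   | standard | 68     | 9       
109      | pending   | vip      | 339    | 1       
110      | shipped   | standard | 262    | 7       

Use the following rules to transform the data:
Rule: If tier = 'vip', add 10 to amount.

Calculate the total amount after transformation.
2237

Step 1: Count records where tier = 'vip': 2
Step 2: Total bonus added: 2 × 10 = 20
Step 3: Original sum of amount: 2217
Step 4: Final sum = 2217 + 20 = 2237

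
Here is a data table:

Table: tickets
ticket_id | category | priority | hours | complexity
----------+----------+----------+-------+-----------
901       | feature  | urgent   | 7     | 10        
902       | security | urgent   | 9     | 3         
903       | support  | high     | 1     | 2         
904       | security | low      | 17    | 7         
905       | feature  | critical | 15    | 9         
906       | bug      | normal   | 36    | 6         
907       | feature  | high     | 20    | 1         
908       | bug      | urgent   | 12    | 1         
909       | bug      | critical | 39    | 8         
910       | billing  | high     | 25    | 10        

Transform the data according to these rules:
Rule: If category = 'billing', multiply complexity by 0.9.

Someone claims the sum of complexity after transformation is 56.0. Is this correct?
Yes, the result is correct.

Step 1: Calculate the correct sum after transformation
Step 2: Apply multiplier 0.9 to records where category = 'billing'
Step 3: Correct result = 56.0
Step 4: Claimed result = 56.0
Step 5: 56.0 = 56.0 ✓
Conclusion: The claimed result is correct.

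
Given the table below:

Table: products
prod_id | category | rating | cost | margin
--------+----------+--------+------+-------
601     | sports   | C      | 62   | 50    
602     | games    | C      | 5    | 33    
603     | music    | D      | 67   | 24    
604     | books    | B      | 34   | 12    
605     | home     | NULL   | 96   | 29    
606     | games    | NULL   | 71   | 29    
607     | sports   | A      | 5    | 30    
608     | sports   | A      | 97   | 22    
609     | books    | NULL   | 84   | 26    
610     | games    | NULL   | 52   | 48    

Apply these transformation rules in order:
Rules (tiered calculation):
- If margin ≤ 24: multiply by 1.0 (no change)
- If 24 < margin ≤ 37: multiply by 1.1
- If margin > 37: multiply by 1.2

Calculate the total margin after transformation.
337.3

Step 1: Tier 1 (margin ≤ 24): 3 records, sum = 58 × 1.0 = 58.0
Step 2: Tier 2 (24 < margin ≤ 37): 5 records, sum = 147 × 1.1 = 161.7
Step 3: Tier 3 (margin > 37): 2 records, sum = 98 × 1.2 = 117.6
Step 4: Final sum = 58.0 + 161.7 + 117.6 = 337.3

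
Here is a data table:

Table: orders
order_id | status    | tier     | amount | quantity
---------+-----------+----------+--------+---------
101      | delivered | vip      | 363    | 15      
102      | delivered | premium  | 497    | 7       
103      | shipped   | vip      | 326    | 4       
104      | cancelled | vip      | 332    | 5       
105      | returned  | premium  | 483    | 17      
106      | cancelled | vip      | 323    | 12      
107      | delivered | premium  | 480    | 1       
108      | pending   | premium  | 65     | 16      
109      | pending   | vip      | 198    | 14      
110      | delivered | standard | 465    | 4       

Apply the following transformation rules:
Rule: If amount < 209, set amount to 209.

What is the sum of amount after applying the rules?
3687

Step 1: 2 records have amount < 209
Step 2: These records originally summed to 263
Step 3: After setting to minimum: 2 × 209 = 418
Step 4: Unaffected records sum: 3269
Step 5: Final sum = 418 + 3269 = 3687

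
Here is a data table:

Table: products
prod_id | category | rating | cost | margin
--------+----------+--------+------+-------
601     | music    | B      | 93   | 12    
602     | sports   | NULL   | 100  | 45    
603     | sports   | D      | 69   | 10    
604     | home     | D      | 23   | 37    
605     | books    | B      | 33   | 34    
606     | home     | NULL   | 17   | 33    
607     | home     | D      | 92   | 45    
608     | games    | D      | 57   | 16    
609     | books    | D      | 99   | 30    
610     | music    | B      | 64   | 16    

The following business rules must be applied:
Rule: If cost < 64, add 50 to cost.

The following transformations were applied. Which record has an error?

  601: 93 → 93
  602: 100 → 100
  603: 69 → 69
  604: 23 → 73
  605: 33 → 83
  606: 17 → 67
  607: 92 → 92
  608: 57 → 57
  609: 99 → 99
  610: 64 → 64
Record 608 has an error. The correct transformed value should be 107, not 57.

Step 1: Check each record against the rule
Step 2: Record 608 has cost = 57
Step 3: Since 57 < 64, the bonus should have been applied
Step 4: Correct value = 107, but claimed value = 57
Conclusion: Record 608 has the error.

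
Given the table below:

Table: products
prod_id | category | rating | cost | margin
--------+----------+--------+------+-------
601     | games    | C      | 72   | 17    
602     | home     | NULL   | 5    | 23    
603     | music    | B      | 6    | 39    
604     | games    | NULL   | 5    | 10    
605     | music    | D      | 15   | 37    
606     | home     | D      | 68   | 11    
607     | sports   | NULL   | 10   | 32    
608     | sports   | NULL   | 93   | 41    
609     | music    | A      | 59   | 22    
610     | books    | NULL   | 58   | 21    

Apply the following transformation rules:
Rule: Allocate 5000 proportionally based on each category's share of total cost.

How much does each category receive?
books: 741.69, games: 984.65, home: 933.5, music: 1023.02, sports: 1317.14

Step 1: Calculate total cost = 391
Step 2: Calculate each category's proportion:
  books: 58/391 = 14.83% → 741.69
  games: 77/391 = 19.69% → 984.65
  home: 73/391 = 18.67% → 933.5
  music: 80/391 = 20.46% → 1023.02
  sports: 103/391 = 26.34% → 1317.14
Step 3: Verify: sum of allocations ≈ 5000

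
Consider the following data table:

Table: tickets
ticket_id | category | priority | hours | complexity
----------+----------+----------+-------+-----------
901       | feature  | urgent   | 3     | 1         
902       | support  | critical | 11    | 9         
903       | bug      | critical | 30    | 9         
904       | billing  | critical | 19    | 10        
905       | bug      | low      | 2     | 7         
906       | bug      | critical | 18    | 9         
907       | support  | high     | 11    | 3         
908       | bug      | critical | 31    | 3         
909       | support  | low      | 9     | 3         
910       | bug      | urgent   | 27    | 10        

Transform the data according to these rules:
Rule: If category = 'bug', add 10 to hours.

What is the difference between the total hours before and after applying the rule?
50

Step 1: Original sum of hours = 161
Step 2: 5 records have category = 'bug'
Step 3: Each affected record changes by 10
Step 4: Total change = 5 × 10 = 50
Step 5: New sum = 161 + 50 = 211
Step 6: Difference = |211 - 161| = 50
        (Sum increased by 50)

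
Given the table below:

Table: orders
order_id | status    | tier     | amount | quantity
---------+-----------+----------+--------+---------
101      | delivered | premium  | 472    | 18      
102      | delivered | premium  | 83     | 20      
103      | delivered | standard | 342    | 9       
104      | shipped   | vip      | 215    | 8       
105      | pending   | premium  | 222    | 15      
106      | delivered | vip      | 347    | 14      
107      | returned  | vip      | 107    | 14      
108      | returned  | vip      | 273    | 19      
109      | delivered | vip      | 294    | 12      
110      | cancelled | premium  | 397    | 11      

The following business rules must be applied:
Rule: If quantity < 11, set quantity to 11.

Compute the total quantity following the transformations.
145

Step 1: 2 records have quantity < 11
Step 2: These records originally summed to 17
Step 3: After setting to minimum: 2 × 11 = 22
Step 4: Unaffected records sum: 123
Step 5: Final sum = 22 + 123 = 145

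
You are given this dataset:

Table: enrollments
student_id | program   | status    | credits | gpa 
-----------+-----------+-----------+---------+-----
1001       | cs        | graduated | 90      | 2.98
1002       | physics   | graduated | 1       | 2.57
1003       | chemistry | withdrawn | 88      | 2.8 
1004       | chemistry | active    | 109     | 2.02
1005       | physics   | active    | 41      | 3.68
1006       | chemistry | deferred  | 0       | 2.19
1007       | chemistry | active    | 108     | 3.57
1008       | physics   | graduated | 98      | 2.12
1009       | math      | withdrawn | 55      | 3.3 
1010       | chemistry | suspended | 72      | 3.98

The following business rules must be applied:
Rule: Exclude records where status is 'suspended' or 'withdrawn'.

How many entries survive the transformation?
7

Step 1: Count records to exclude
  - 1 (suspended) + 2 (withdrawn) = 3 records
Step 2: Total records: 10
Step 3: Remaining = 10 - 3 = 7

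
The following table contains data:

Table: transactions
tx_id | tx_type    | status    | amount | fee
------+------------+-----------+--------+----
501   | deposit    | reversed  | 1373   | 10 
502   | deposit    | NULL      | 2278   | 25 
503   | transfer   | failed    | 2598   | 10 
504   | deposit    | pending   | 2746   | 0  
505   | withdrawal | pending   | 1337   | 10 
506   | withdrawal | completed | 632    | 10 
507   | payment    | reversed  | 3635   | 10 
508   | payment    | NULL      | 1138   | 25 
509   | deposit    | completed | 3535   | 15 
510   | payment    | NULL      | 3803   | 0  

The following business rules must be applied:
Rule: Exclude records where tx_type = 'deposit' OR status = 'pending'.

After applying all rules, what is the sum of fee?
55

Step 1: Find records where tx_type = 'deposit' OR status = 'pending'
Step 2: 5 records match, summing to 60
Step 3: Original sum: 115
Step 4: Remaining sum = 115 - 60 = 55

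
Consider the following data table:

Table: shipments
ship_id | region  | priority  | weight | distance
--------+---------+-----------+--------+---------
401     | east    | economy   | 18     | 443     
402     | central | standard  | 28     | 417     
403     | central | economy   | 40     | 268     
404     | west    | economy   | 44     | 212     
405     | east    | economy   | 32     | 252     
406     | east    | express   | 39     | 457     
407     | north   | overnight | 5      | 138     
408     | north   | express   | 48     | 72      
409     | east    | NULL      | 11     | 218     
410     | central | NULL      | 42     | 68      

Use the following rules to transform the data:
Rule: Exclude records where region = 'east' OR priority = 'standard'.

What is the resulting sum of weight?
179

Step 1: Find records where region = 'east' OR priority = 'standard'
Step 2: 5 records match, summing to 128
Step 3: Original sum: 307
Step 4: Remaining sum = 307 - 128 = 179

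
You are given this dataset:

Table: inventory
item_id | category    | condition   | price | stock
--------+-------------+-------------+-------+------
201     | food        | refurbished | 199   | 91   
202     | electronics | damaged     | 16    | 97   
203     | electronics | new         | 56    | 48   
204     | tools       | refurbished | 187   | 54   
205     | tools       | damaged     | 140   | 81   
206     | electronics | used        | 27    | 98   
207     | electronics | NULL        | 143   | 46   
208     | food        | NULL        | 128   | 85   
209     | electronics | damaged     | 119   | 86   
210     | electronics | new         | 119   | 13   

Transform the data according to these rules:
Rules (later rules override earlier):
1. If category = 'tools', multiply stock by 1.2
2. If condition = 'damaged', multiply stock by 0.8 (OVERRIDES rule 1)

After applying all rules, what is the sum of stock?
657.0

Step 1: Rule 2 takes priority for records with condition = 'damaged'
  - 3 records: 264 × 0.8 = 211.2
Step 2: Rule 1 applies to remaining records with category = 'tools'
  - 1 records: 54 × 1.2 = 64.8
Step 3: Other records unchanged: 381
Step 4: Final sum = 211.2 + 64.8 + 381 = 657.0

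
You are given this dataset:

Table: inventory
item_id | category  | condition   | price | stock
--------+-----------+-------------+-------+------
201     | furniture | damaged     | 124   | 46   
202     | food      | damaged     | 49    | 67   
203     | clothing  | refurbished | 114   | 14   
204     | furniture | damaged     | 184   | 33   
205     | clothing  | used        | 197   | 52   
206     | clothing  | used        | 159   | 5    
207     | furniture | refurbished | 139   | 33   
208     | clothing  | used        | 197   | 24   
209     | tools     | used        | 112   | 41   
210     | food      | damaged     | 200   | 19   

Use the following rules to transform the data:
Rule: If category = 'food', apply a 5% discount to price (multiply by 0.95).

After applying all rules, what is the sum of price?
1462.55

Step 1: Records with category = 'food' have total price = 249
Step 2: Apply multiplier: 249 × 0.95 = 236.55
Step 3: Other records total: 1226
Step 4: Final sum = 236.55 + 1226 = 1462.55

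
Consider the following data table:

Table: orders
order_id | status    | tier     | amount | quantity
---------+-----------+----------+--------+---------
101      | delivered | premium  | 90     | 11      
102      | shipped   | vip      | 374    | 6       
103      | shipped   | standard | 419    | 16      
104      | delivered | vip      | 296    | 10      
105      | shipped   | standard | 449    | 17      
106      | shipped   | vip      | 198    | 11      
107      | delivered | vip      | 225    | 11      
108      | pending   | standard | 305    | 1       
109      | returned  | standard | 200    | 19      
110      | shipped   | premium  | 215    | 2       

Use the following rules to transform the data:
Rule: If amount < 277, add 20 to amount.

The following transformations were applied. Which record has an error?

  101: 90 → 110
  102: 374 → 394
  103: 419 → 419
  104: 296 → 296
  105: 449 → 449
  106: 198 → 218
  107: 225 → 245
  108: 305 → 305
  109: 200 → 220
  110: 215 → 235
Record 102 has an error. The correct transformed value should be 374, not 394.

Step 1: Check each record against the rule
Step 2: Record 102 has amount = 374
Step 3: Since 374 >= 277, the bonus should not have been applied
Step 4: Correct value = 374, but claimed value = 394
Conclusion: Record 102 has the error.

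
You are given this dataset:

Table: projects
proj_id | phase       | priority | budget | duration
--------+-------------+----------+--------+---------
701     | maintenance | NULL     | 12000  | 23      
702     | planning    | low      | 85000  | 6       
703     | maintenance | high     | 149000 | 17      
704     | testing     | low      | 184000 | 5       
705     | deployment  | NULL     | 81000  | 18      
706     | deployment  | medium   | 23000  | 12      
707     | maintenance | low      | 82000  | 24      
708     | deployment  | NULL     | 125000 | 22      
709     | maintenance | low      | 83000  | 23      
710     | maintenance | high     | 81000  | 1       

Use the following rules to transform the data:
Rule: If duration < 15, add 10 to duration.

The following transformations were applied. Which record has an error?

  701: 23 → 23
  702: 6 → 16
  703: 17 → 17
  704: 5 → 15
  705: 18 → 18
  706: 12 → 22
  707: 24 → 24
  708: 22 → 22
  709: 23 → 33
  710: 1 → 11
Record 709 has an error. The correct transformed value should be 23, not 33.

Step 1: Check each record against the rule
Step 2: Record 709 has duration = 23
Step 3: Since 23 >= 15, the bonus should not have been applied
Step 4: Correct value = 23, but claimed value = 33
Conclusion: Record 709 has the error.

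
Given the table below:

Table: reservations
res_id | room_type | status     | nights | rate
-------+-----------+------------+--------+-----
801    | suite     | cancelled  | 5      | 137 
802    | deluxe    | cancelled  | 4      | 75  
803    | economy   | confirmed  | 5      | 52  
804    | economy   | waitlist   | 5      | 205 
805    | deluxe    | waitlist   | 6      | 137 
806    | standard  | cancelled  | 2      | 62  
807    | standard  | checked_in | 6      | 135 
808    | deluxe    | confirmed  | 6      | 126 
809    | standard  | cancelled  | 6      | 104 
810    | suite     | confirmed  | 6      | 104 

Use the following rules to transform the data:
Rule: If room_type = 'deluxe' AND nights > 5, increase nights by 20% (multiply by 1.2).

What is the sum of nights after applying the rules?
53.4

Step 1: Find records where room_type = 'deluxe' AND nights > 5
Step 2: 2 records match, summing to 12
Step 3: After multiplier: 12 × 1.2 = 14.4
Step 4: Unaffected records sum: 39
Step 5: Final sum = 14.4 + 39 = 53.4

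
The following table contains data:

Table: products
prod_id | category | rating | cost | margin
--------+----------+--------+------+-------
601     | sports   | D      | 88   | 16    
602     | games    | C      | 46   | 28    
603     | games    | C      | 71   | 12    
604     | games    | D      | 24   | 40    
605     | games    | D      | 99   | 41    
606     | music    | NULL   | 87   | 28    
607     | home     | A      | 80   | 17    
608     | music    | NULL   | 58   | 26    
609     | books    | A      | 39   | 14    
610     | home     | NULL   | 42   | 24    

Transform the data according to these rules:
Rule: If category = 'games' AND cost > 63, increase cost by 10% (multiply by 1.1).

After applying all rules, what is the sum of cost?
651.0

Step 1: Find records where category = 'games' AND cost > 63
Step 2: 2 records match, summing to 170
Step 3: After multiplier: 170 × 1.1 = 187.0
Step 4: Unaffected records sum: 464
Step 5: Final sum = 187.0 + 464 = 651.0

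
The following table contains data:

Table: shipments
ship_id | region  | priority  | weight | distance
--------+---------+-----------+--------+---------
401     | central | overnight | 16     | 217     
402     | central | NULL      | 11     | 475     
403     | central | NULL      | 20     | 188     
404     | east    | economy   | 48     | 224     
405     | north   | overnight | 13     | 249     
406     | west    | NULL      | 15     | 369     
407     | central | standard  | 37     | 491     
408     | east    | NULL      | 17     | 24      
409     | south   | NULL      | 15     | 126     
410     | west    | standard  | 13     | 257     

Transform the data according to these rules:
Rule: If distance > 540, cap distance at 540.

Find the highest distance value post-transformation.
491

Step 1: Original maximum distance = 491
Step 2: Check cap of 540 against maximum
Step 3: No records exceed the cap (max 491 <= cap 540), so no capping applies
Step 4: Maximum after transformation = 491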